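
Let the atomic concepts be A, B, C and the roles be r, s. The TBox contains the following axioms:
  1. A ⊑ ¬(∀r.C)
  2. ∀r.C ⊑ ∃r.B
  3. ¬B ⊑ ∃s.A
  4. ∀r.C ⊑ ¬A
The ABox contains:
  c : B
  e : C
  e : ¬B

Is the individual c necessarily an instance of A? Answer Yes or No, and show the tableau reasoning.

1. c : A?  L(c) = {B} ∪ {¬A}
   open: L(c) ⊇ {B, ¬A, ∃r.¬C} (+ ∃-successors) — c ∉ A possible
2. Hence c : A: not entailed.

No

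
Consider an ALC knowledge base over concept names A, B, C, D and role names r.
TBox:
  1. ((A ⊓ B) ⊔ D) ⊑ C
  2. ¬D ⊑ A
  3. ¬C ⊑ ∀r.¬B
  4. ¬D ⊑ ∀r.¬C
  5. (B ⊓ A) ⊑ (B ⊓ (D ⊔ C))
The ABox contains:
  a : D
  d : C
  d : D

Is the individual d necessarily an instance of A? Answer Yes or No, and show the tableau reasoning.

1. d : A?  L(d) = {C, D} ∪ {¬A}
   open: L(d) ⊇ {C, D, ¬A} — d ∉ A possible
2. Hence d : A: not entailed.

No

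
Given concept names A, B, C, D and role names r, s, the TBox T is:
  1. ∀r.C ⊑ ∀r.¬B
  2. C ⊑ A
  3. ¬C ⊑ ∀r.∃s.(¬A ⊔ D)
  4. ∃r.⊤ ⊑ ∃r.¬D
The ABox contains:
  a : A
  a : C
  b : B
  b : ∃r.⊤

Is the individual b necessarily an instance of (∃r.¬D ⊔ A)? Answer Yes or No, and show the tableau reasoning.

1. b : (∃r.¬D ⊔ A)?  L(b) = {B, ∃r.⊤} ∪ {(∀r.D ⊓ ¬A)}
   clash {A, ¬A} at b — b ∈ (∃r.¬D ⊔ A)
2. Hence b : (∃r.¬D ⊔ A): entailed.

Yes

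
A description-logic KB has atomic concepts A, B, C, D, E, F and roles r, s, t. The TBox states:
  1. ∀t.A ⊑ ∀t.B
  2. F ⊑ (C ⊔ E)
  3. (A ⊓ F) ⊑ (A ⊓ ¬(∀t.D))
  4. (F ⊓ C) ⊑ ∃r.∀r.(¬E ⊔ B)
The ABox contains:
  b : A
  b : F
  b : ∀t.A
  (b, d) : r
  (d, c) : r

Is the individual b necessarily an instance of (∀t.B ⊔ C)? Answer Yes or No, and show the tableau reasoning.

1. b : (∀t.B ⊔ C)?  L(b) = {A, F, ∀t.A} ∪ {(∃t.¬B ⊓ ¬C)}
   clash {B, ¬B} at an ∃-successor — b ∈ (∀t.B ⊔ C)
2. Hence b : (∀t.B ⊔ C): entailed.

Yes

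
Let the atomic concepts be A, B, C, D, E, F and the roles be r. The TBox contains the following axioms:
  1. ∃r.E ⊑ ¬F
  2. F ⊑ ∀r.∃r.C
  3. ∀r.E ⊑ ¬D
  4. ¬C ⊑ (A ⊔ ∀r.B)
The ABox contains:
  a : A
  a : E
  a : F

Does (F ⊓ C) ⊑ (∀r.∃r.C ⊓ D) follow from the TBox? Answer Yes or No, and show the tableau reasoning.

No

1. (F ⊓ C) ⊑ (∀r.∃r.C ⊓ D)  ⇔  ((F ⊓ C) ⊓ (∃r.∀r.¬C ⊔ ¬D)) unsat w.r.t. T
   apply at x₀: F⊑∀r.∃r.C
   open: L(x₀) ⊇ {C, F, ¬D, ∀r.¬E, ∀r.∃r.C, …} (+ ∃-successors)
2. Hence (F ⊓ C) ⊑ (∀r.∃r.C ⊓ D): not entailed.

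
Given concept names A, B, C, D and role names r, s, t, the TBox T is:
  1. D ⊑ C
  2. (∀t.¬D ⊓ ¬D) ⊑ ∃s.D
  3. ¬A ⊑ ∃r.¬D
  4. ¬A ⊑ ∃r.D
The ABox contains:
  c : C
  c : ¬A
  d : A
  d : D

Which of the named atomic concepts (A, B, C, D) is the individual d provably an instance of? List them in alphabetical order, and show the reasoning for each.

1. d : A?  L(d) = {A, D} ∪ {¬A}
   clash {A, ¬A} at d — d ∈ A
2. d : B?  L(d) = {A, D} ∪ {¬B}
   apply at d: D⊑C
   open: L(d) ⊇ {A, C, D, ¬B} — d ∉ B possible
3. d : C?  L(d) = {A, D} ∪ {¬C}
   clash {C, ¬C} at d — d ∈ C
4. d : D?  L(d) = {A, D} ∪ {¬D}
   clash {D, ¬D} at d — d ∈ D
5. Entailed for d: {A, C, D}

{A, C, D}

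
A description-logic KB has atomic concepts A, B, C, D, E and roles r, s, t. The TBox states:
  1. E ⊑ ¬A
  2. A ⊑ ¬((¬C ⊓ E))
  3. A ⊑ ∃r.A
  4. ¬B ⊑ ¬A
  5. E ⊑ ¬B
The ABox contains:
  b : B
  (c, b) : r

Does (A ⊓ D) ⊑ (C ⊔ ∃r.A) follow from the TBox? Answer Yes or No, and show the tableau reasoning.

1. (A ⊓ D) ⊑ (C ⊔ ∃r.A)  ⇔  ((A ⊓ D) ⊓ (¬C ⊓ ∀r.¬A)) unsat w.r.t. T
   all branches close; clash {A, ¬A} at x₀
2. Hence (A ⊓ D) ⊑ (C ⊔ ∃r.A): entailed.

Yes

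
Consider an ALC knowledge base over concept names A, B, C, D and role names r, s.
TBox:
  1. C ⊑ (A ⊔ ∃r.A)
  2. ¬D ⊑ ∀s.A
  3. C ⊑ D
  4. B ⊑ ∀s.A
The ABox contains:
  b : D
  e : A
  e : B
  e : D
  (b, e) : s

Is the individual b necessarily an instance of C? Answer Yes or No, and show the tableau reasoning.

1. b : C?  L(b) = {D} ∪ {¬C}
   open: L(b) ⊇ {D, ¬B, ¬C} — b ∉ C possible
2. Hence b : C: not entailed.

No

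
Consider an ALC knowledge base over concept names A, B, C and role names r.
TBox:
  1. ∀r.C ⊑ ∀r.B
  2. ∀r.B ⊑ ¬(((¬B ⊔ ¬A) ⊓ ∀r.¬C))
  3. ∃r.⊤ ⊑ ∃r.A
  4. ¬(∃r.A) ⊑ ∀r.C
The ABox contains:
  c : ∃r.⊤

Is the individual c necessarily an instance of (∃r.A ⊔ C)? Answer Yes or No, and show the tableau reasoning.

1. c : (∃r.A ⊔ C)?  L(c) = {∃r.⊤} ∪ {(∀r.¬A ⊓ ¬C)}
   clash {A, ¬A} at an ∃-successor — c ∈ (∃r.A ⊔ C)
2. Hence c : (∃r.A ⊔ C): entailed.

Yes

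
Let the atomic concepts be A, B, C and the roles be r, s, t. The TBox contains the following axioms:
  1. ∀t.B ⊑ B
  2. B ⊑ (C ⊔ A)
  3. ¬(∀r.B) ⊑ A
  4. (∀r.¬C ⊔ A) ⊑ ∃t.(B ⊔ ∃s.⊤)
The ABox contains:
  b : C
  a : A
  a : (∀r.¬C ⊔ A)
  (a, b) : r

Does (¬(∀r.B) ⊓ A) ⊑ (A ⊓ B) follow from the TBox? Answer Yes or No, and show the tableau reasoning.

No

1. (¬(∀r.B) ⊓ A) ⊑ (A ⊓ B)  ⇔  ((∃r.¬B ⊓ A) ⊓ (¬A ⊔ ¬B)) unsat w.r.t. T
   open: L(x₀) ⊇ {A, ¬B, ∃r.¬B, ∃t.(B ⊔ ∃s.⊤), ∃t.¬B} (+ ∃-successors)
2. Hence (¬(∀r.B) ⊓ A) ⊑ (A ⊓ B): not entailed.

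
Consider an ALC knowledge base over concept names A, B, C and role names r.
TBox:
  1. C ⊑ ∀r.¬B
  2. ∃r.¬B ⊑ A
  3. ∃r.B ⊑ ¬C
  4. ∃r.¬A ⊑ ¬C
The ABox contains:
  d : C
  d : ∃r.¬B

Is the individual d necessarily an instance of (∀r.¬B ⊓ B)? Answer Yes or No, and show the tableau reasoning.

No

1. d : (∀r.¬B ⊓ B)?  L(d) = {C, ∃r.¬B} ∪ {(∃r.B ⊔ ¬B)}
   apply at d: C⊑∀r.¬B; ∃r.¬B⊑A
   open: L(d) ⊇ {A, C, ¬B, ∀r.A, ∀r.¬B, …} (+ ∃-successors) — d ∉ (∀r.¬B ⊓ B) possible
2. Hence d : (∀r.¬B ⊓ B): not entailed.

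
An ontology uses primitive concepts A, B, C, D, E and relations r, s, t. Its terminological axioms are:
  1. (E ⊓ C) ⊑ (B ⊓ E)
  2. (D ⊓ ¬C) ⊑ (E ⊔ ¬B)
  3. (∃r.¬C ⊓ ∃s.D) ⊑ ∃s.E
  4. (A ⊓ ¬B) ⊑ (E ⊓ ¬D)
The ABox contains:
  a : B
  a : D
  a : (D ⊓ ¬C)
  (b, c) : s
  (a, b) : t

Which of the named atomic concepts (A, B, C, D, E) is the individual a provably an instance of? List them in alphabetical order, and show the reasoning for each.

1. a : A?  L(a) = {B, D, (D ⊓ ¬C)} ∪ {¬A}
   apply at a: (D ⊓ ¬C)⊑(E ⊔ ¬B)
   open: L(a) ⊇ {B, D, E, ¬A, ¬C, …} — a ∉ A possible
2. a : B?  L(a) = {B, D, (D ⊓ ¬C)} ∪ {¬B}
   clash {B, ¬B} at a — a ∈ B
3. a : C?  L(a) = {B, D, (D ⊓ ¬C)} ∪ {¬C}
   apply at a: (D ⊓ ¬C)⊑(E ⊔ ¬B)
   open: L(a) ⊇ {B, D, E, ¬C, ∀r.C} — a ∉ C possible
4. a : D?  L(a) = {B, D, (D ⊓ ¬C)} ∪ {¬D}
   clash {D, ¬D} at a — a ∈ D
5. a : E?  L(a) = {B, D, (D ⊓ ¬C)} ∪ {¬E}
   clash {D, ¬D} at a — a ∈ E
6. Entailed for a: {B, D, E}

{B, D, E}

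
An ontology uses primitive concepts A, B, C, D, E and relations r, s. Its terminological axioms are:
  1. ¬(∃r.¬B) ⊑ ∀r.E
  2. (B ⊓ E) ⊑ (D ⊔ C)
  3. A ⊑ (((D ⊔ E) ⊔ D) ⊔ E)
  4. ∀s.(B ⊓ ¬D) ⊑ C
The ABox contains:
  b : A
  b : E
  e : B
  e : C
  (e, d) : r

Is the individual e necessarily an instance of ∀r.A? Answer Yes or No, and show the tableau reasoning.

No

1. e : ∀r.A?  L(e) = {B, C} ∪ {∃r.¬A}
   open: L(e) ⊇ {B, C, ¬A, ¬E, ∃r.¬A, …} (+ ∃-successors) — e ∉ ∀r.A possible
2. Hence e : ∀r.A: not entailed.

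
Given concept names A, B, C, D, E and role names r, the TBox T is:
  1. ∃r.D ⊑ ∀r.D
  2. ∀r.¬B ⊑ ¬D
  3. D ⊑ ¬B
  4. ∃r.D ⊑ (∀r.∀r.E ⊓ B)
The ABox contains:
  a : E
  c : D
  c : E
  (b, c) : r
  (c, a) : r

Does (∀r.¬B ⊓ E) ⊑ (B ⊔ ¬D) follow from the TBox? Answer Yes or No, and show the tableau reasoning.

1. (∀r.¬B ⊓ E) ⊑ (B ⊔ ¬D)  ⇔  ((∀r.¬B ⊓ E) ⊓ (¬B ⊓ D)) unsat w.r.t. T
   all branches close; clash {D, ¬D} at x₀
2. Hence (∀r.¬B ⊓ E) ⊑ (B ⊔ ¬D): entailed.

Yes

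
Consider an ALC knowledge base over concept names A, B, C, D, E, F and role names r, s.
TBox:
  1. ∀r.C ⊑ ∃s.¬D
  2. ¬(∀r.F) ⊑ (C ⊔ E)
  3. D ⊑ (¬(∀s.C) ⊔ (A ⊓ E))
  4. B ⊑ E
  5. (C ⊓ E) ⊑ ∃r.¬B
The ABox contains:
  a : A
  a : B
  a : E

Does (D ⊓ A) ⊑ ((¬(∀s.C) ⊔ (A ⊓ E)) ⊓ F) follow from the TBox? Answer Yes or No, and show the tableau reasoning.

No

1. (D ⊓ A) ⊑ ((¬(∀s.C) ⊔ (A ⊓ E)) ⊓ F)  ⇔  ((D ⊓ A) ⊓ ((∀s.C ⊓ (¬A ⊔ ¬E)) ⊔ ¬F)) unsat w.r.t. T
   apply at x₀: D⊑(¬(∀s.C) ⊔ (A ⊓ E))
   open: L(x₀) ⊇ {A, D, ¬B, ¬C, ¬F, …} (+ ∃-successors)
2. Hence (D ⊓ A) ⊑ ((¬(∀s.C) ⊔ (A ⊓ E)) ⊓ F): not entailed.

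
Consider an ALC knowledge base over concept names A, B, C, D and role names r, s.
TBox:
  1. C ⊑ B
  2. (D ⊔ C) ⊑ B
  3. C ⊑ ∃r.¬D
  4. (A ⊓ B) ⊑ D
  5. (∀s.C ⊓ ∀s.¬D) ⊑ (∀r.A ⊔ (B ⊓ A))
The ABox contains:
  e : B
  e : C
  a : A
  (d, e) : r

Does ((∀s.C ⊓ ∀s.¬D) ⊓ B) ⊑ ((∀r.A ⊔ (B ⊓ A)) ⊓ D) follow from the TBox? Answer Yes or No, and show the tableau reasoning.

1. ((∀s.C ⊓ ∀s.¬D) ⊓ B) ⊑ ((∀r.A ⊔ (B ⊓ A)) ⊓ D)  ⇔  (((∀s.C ⊓ ∀s.¬D) ⊓ B) ⊓ ((∃r.¬A ⊓ (¬B ⊔ ¬A)) ⊔ ¬D)) unsat w.r.t. T
   apply at x₀: (∀s.C ⊓ ∀s.¬D)⊑(∀r.A ⊔ (B ⊓ A))
   open: L(x₀) ⊇ {B, ¬A, ¬C, ¬D, ∀r.A, …}
2. Hence ((∀s.C ⊓ ∀s.¬D) ⊓ B) ⊑ ((∀r.A ⊔ (B ⊓ A)) ⊓ D): not entailed.

No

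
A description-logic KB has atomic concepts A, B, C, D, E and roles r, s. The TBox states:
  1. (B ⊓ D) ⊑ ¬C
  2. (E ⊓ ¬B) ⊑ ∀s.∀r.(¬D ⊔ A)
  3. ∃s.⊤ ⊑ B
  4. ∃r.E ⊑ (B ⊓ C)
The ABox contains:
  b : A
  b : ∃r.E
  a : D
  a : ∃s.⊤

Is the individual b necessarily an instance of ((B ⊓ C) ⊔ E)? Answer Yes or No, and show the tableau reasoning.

Yes

1. b : ((B ⊓ C) ⊔ E)?  L(b) = {A, ∃r.E} ∪ {((¬B ⊔ ¬C) ⊓ ¬E)}
   clash {C, ¬C} at b — b ∈ ((B ⊓ C) ⊔ E)
2. Hence b : ((B ⊓ C) ⊔ E): entailed.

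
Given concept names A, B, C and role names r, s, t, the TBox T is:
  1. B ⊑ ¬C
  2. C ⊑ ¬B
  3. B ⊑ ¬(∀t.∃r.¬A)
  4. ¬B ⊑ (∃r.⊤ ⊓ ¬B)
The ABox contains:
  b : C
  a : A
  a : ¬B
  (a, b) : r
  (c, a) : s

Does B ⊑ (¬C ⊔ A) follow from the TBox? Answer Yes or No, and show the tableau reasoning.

Yes

1. B ⊑ (¬C ⊔ A)  ⇔  (B ⊓ (C ⊓ ¬A)) unsat w.r.t. T
   all branches close; clash {C, ¬C} at x₀
2. Hence B ⊑ (¬C ⊔ A): entailed.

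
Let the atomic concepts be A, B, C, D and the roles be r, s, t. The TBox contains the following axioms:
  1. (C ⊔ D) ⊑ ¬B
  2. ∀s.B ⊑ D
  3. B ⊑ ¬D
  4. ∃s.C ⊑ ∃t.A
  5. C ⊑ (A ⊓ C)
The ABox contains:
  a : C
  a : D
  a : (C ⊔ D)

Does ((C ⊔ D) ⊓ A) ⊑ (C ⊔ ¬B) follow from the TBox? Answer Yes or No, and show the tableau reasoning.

Yes

1. ((C ⊔ D) ⊓ A) ⊑ (C ⊔ ¬B)  ⇔  (((C ⊔ D) ⊓ A) ⊓ (¬C ⊓ B)) unsat w.r.t. T
   all branches close; clash {D, ¬D} at x₀
2. Hence ((C ⊔ D) ⊓ A) ⊑ (C ⊔ ¬B): entailed.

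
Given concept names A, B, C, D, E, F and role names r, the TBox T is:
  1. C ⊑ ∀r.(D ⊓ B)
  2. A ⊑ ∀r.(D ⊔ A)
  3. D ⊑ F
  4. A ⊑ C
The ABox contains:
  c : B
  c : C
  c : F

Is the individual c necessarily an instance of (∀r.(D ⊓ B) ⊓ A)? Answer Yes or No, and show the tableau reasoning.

1. c : (∀r.(D ⊓ B) ⊓ A)?  L(c) = {B, C, F} ∪ {(∃r.(¬D ⊔ ¬B) ⊔ ¬A)}
   apply at c: C⊑∀r.(D ⊓ B)
   open: L(c) ⊇ {B, C, F, ¬A, ∀r.(D ⊓ B)} — c ∉ (∀r.(D ⊓ B) ⊓ A) possible
2. Hence c : (∀r.(D ⊓ B) ⊓ A): not entailed.

No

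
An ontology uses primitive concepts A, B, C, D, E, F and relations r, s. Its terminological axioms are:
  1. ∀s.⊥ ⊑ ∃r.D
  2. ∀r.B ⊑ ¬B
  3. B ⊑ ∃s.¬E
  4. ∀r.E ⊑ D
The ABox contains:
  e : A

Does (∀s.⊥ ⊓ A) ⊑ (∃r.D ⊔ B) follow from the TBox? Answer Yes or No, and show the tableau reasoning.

Yes

1. (∀s.⊥ ⊓ A) ⊑ (∃r.D ⊔ B)  ⇔  ((∀s.⊥ ⊓ A) ⊓ (∀r.¬D ⊓ ¬B)) unsat w.r.t. T
   all branches close; clash {D, ¬D} at an ∃-successor
2. Hence (∀s.⊥ ⊓ A) ⊑ (∃r.D ⊔ B): entailed.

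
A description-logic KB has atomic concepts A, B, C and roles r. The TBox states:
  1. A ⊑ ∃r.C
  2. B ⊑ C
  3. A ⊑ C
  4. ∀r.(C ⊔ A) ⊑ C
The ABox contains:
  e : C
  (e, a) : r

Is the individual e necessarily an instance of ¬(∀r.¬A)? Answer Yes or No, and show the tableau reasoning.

1. e : ¬(∀r.¬A)?  L(e) = {C} ∪ {∀r.¬A}
   open: L(e) ⊇ {C, ¬A, ∀r.¬A} — e ∉ ¬(∀r.¬A) possible
2. Hence e : ¬(∀r.¬A): not entailed.

No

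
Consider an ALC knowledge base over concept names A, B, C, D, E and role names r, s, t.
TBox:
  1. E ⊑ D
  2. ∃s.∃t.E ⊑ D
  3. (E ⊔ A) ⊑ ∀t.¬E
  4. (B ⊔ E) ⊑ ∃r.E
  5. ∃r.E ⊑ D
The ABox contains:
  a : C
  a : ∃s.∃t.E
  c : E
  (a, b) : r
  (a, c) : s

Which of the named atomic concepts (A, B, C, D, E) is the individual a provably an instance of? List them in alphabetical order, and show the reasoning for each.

{C, D}

1. a : A?  L(a) = {C, ∃s.∃t.E} ∪ {¬A}
   apply at a: ∃s.∃t.E⊑D
   open: L(a) ⊇ {C, D, ¬A, ¬B, ¬E, …} (+ ∃-successors) — a ∉ A possible
2. a : B?  L(a) = {C, ∃s.∃t.E} ∪ {¬B}
   apply at a: ∃s.∃t.E⊑D
   open: L(a) ⊇ {C, D, ¬A, ¬B, ¬E, …} (+ ∃-successors) — a ∉ B possible
3. a : C?  L(a) = {C, ∃s.∃t.E} ∪ {¬C}
   clash {C, ¬C} at a — a ∈ C
4. a : D?  L(a) = {C, ∃s.∃t.E} ∪ {¬D}
   clash {D, ¬D} at a — a ∈ D
5. a : E?  L(a) = {C, ∃s.∃t.E} ∪ {¬E}
   apply at a: ∃s.∃t.E⊑D
   open: L(a) ⊇ {C, D, ¬A, ¬B, ¬E, …} (+ ∃-successors) — a ∉ E possible
6. Entailed for a: {C, D}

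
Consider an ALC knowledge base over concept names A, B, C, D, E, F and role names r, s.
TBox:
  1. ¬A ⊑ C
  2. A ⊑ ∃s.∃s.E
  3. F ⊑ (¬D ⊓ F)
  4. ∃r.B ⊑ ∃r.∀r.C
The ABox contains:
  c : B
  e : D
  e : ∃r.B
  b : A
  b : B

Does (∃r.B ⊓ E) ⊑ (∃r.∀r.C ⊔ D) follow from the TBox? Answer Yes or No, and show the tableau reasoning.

Yes

1. (∃r.B ⊓ E) ⊑ (∃r.∀r.C ⊔ D)  ⇔  ((∃r.B ⊓ E) ⊓ (∀r.∃r.¬C ⊓ ¬D)) unsat w.r.t. T
   all branches close; clash {C, ¬C} at an ∃-successor
2. Hence (∃r.B ⊓ E) ⊑ (∃r.∀r.C ⊔ D): entailed.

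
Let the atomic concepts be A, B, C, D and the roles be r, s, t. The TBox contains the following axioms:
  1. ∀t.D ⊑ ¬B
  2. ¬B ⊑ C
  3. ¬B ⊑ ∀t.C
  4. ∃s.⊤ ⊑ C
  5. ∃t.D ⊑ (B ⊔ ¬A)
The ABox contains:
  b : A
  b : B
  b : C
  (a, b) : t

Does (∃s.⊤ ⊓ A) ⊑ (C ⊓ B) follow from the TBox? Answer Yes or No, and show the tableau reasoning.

1. (∃s.⊤ ⊓ A) ⊑ (C ⊓ B)  ⇔  ((∃s.⊤ ⊓ A) ⊓ (¬C ⊔ ¬B)) unsat w.r.t. T
   apply at x₀: ∃s.⊤⊑C
   open: L(x₀) ⊇ {A, C, ¬B, ∀t.C, ∀t.¬D, …} (+ ∃-successors)
2. Hence (∃s.⊤ ⊓ A) ⊑ (C ⊓ B): not entailed.

No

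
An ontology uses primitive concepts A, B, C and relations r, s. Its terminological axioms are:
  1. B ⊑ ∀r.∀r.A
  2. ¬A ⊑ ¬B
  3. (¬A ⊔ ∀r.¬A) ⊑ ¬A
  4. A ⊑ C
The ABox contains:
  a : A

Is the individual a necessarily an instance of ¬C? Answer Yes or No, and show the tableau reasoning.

No

1. a : ¬C?  L(a) = {A} ∪ {C}
   open: L(a) ⊇ {A, C, ¬B, ∃r.A} (+ ∃-successors) — a ∉ ¬C possible
2. Hence a : ¬C: not entailed.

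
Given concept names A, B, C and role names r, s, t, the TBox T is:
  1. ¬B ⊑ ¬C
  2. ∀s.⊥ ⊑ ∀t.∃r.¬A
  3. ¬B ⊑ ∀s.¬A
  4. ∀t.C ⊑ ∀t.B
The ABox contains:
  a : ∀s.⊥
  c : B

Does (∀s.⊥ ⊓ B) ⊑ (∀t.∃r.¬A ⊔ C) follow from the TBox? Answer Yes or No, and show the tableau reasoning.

Yes

1. (∀s.⊥ ⊓ B) ⊑ (∀t.∃r.¬A ⊔ C)  ⇔  ((∀s.⊥ ⊓ B) ⊓ (∃t.∀r.A ⊓ ¬C)) unsat w.r.t. T
   all branches close; clash {A, ¬A} at an ∃-successor
2. Hence (∀s.⊥ ⊓ B) ⊑ (∀t.∃r.¬A ⊔ C): entailed.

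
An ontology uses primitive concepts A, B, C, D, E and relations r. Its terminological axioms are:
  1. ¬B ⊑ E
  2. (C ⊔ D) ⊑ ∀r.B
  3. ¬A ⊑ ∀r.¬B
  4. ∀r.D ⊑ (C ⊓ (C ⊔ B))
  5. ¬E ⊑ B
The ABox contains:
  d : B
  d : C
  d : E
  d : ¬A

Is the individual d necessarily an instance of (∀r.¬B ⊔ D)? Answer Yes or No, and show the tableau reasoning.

1. d : (∀r.¬B ⊔ D)?  L(d) = {B, C, E, ¬A} ∪ {(∃r.B ⊓ ¬D)}
   clash {B, ¬B} at an ∃-successor — d ∈ (∀r.¬B ⊔ D)
2. Hence d : (∀r.¬B ⊔ D): entailed.

Yes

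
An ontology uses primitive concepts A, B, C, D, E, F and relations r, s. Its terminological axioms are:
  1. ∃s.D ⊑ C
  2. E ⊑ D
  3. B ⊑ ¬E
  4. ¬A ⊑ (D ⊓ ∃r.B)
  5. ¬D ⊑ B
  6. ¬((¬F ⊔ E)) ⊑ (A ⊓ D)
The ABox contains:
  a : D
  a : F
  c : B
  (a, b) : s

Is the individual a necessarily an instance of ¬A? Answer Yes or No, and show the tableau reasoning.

1. a : ¬A?  L(a) = {D, F} ∪ {A}
   open: L(a) ⊇ {A, D, E, F, ¬B, …} — a ∉ ¬A possible
2. Hence a : ¬A: not entailed.

No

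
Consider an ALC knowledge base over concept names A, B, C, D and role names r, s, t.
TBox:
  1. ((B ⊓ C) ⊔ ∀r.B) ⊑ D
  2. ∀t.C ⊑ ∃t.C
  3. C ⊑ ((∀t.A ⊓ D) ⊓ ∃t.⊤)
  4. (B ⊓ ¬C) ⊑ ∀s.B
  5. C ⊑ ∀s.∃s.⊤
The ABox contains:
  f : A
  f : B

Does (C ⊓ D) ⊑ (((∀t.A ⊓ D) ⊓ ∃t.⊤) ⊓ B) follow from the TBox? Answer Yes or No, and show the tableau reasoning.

No

1. (C ⊓ D) ⊑ (((∀t.A ⊓ D) ⊓ ∃t.⊤) ⊓ B)  ⇔  ((C ⊓ D) ⊓ (((∃t.¬A ⊔ ¬D) ⊔ ∀t.⊥) ⊔ ¬B)) unsat w.r.t. T
   apply at x₀: C⊑((∀t.A ⊓ D) ⊓ ∃t.⊤); C⊑∀s.∃s.⊤
   open: L(x₀) ⊇ {C, D, ¬B, ∀s.∃s.⊤, ∀t.A, …} (+ ∃-successors)
2. Hence (C ⊓ D) ⊑ (((∀t.A ⊓ D) ⊓ ∃t.⊤) ⊓ B): not entailed.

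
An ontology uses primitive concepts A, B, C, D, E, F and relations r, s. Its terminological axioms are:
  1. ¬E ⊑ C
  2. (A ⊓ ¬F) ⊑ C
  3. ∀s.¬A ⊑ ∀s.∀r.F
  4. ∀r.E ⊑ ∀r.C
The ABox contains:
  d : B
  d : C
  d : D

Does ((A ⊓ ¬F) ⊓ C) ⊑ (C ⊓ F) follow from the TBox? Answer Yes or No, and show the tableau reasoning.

No

1. ((A ⊓ ¬F) ⊓ C) ⊑ (C ⊓ F)  ⇔  (((A ⊓ ¬F) ⊓ C) ⊓ (¬C ⊔ ¬F)) unsat w.r.t. T
   open: L(x₀) ⊇ {A, C, ¬F, ∃r.¬E, ∃s.A} (+ ∃-successors)
2. Hence ((A ⊓ ¬F) ⊓ C) ⊑ (C ⊓ F): not entailed.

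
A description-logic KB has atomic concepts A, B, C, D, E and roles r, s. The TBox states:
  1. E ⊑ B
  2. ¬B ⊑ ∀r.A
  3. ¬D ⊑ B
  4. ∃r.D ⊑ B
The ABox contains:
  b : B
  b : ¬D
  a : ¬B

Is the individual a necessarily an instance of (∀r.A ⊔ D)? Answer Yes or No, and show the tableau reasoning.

Yes

1. a : (∀r.A ⊔ D)?  L(a) = {¬B} ∪ {(∃r.¬A ⊓ ¬D)}
   clash {B, ¬B} at a — a ∈ (∀r.A ⊔ D)
2. Hence a : (∀r.A ⊔ D): entailed.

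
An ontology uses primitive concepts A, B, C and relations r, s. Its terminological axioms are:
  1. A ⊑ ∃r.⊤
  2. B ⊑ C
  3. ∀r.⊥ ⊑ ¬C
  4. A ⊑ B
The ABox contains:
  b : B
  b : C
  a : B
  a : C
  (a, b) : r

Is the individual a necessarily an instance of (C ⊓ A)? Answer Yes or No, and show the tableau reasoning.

No

1. a : (C ⊓ A)?  L(a) = {B, C} ∪ {(¬C ⊔ ¬A)}
   open: L(a) ⊇ {B, C, ¬A, ∃r.⊤} (+ ∃-successors) — a ∉ (C ⊓ A) possible
2. Hence a : (C ⊓ A): not entailed.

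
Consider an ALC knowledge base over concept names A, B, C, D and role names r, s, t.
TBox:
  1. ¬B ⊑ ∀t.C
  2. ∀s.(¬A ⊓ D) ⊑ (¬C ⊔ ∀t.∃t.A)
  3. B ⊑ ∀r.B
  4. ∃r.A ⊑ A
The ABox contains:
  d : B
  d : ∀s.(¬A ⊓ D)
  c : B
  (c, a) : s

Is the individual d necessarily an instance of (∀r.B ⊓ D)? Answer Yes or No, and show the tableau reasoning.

1. d : (∀r.B ⊓ D)?  L(d) = {B, ∀s.(¬A ⊓ D)} ∪ {(∃r.¬B ⊔ ¬D)}
   apply at d: ∀s.(¬A ⊓ D)⊑(¬C ⊔ ∀t.∃t.A); B⊑∀r.B
   open: L(d) ⊇ {B, ¬C, ¬D, ∀r.B, ∀r.¬A, …} — d ∉ (∀r.B ⊓ D) possible
2. Hence d : (∀r.B ⊓ D): not entailed.

No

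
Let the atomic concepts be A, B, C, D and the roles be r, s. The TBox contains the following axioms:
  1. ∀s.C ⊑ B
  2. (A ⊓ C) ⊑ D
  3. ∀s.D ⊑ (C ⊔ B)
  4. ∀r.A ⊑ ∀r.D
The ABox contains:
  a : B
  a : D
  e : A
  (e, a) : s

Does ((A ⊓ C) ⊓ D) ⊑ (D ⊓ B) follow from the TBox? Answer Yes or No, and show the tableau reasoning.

No

1. ((A ⊓ C) ⊓ D) ⊑ (D ⊓ B)  ⇔  (((A ⊓ C) ⊓ D) ⊓ (¬D ⊔ ¬B)) unsat w.r.t. T
   open: L(x₀) ⊇ {A, C, D, ¬B, ∃r.¬A, …} (+ ∃-successors)
2. Hence ((A ⊓ C) ⊓ D) ⊑ (D ⊓ B): not entailed.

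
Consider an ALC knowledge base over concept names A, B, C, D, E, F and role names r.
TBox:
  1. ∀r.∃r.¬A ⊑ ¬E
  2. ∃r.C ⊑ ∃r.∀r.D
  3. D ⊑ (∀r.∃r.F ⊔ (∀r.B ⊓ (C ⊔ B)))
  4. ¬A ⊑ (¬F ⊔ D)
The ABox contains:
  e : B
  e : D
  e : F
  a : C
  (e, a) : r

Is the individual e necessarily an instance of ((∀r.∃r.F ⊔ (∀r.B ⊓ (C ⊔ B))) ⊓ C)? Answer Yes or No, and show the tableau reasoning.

No

1. e : ((∀r.∃r.F ⊔ (∀r.B ⊓ (C ⊔ B))) ⊓ C)?  L(e) = {B, D, F} ∪ {((∃r.∀r.¬F ⊓ (∃r.¬B ⊔ (¬C ⊓ ¬B))) ⊔ ¬C)}
   apply at e: D⊑(∀r.∃r.F ⊔ (∀r.B ⊓ (C ⊔ B)))
   open: L(e) ⊇ {A, B, D, F, ¬C, …} (+ ∃-successors) — e ∉ ((∀r.∃r.F ⊔ (∀r.B ⊓ (C ⊔ B))) ⊓ C) possible
2. Hence e : ((∀r.∃r.F ⊔ (∀r.B ⊓ (C ⊔ B))) ⊓ C): not entailed.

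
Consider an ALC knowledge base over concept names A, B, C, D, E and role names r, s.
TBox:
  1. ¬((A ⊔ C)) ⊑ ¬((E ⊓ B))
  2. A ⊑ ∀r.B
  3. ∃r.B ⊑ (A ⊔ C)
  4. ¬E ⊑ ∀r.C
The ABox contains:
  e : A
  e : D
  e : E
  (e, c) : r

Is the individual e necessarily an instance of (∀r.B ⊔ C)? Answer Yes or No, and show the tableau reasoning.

Yes

1. e : (∀r.B ⊔ C)?  L(e) = {A, D, E} ∪ {(∃r.¬B ⊓ ¬C)}
   clash {B, ¬B} at an ∃-successor — e ∈ (∀r.B ⊔ C)
2. Hence e : (∀r.B ⊔ C): entailed.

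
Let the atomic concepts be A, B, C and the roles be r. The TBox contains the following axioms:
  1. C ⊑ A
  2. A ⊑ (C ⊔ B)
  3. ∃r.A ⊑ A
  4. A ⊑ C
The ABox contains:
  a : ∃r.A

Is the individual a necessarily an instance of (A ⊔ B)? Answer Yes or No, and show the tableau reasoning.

Yes

1. a : (A ⊔ B)?  L(a) = {∃r.A} ∪ {(¬A ⊓ ¬B)}
   clash {A, ¬A} at a — a ∈ (A ⊔ B)
2. Hence a : (A ⊔ B): entailed.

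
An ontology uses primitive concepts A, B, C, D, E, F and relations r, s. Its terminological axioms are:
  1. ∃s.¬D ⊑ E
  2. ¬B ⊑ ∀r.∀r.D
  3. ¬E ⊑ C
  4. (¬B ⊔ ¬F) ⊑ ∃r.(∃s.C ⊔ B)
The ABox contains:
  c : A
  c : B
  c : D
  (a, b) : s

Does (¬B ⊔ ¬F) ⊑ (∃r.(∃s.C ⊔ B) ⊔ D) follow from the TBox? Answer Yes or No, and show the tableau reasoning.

Yes

1. (¬B ⊔ ¬F) ⊑ (∃r.(∃s.C ⊔ B) ⊔ D)  ⇔  ((¬B ⊔ ¬F) ⊓ (∀r.(∀s.¬C ⊓ ¬B) ⊓ ¬D)) unsat w.r.t. T
   all branches close; clash {B, ¬B} at an ∃-successor
2. Hence (¬B ⊔ ¬F) ⊑ (∃r.(∃s.C ⊔ B) ⊔ D): entailed.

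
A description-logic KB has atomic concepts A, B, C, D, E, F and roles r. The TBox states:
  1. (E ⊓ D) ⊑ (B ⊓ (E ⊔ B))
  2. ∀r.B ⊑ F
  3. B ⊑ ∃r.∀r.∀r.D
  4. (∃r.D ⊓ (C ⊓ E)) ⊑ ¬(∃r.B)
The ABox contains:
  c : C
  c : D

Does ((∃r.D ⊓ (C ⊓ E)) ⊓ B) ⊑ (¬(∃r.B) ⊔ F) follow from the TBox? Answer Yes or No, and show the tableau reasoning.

1. ((∃r.D ⊓ (C ⊓ E)) ⊓ B) ⊑ (¬(∃r.B) ⊔ F)  ⇔  (((∃r.D ⊓ (C ⊓ E)) ⊓ B) ⊓ (∃r.B ⊓ ¬F)) unsat w.r.t. T
   all branches close; clash {F, ¬F} at x₀
2. Hence ((∃r.D ⊓ (C ⊓ E)) ⊓ B) ⊑ (¬(∃r.B) ⊔ F): entailed.

Yes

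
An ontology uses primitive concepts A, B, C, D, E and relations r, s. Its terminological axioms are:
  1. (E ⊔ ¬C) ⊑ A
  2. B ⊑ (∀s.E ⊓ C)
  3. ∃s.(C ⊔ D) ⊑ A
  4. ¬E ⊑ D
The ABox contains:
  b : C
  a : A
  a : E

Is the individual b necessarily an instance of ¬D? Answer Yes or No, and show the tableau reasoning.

No

1. b : ¬D?  L(b) = {C} ∪ {D}
   open: L(b) ⊇ {C, D, ¬B, ¬E, ∀s.(¬C ⊓ ¬D)} — b ∉ ¬D possible
2. Hence b : ¬D: not entailed.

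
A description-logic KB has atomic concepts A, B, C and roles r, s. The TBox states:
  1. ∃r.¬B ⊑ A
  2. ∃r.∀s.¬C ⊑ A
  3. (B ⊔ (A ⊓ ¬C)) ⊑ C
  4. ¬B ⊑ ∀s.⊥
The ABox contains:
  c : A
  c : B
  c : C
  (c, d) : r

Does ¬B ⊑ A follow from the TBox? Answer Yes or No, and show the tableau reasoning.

1. ¬B ⊑ A  ⇔  (¬B ⊓ ¬A) unsat w.r.t. T
   apply at x₀: ¬B⊑∀s.⊥
   open: L(x₀) ⊇ {¬A, ¬B, ∀r.B, ∀r.∃s.C, ∀s.⊥}
2. Hence ¬B ⊑ A: not entailed.

No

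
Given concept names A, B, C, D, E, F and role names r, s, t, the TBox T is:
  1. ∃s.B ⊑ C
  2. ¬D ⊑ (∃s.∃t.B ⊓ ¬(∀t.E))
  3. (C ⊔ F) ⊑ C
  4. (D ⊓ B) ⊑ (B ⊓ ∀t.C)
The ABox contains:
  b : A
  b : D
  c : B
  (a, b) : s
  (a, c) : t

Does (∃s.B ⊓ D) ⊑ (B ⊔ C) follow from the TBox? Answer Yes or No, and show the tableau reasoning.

Yes

1. (∃s.B ⊓ D) ⊑ (B ⊔ C)  ⇔  ((∃s.B ⊓ D) ⊓ (¬B ⊓ ¬C)) unsat w.r.t. T
   all branches close; clash {C, ¬C} at x₀
2. Hence (∃s.B ⊓ D) ⊑ (B ⊔ C): entailed.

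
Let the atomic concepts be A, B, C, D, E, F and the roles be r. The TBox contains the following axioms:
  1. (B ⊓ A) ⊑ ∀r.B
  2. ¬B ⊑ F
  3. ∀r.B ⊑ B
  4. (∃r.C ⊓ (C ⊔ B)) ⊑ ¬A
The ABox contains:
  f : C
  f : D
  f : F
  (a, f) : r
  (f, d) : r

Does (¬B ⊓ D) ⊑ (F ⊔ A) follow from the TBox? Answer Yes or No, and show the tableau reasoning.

Yes

1. (¬B ⊓ D) ⊑ (F ⊔ A)  ⇔  ((¬B ⊓ D) ⊓ (¬F ⊓ ¬A)) unsat w.r.t. T
   all branches close; clash {F, ¬F} at x₀
2. Hence (¬B ⊓ D) ⊑ (F ⊔ A): entailed.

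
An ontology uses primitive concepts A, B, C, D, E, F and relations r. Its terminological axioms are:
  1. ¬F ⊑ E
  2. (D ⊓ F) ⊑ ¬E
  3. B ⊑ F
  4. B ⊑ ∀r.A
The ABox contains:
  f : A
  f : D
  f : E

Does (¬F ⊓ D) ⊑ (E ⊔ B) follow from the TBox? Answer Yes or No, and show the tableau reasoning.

1. (¬F ⊓ D) ⊑ (E ⊔ B)  ⇔  ((¬F ⊓ D) ⊓ (¬E ⊓ ¬B)) unsat w.r.t. T
   all branches close; clash {E, ¬E} at x₀
2. Hence (¬F ⊓ D) ⊑ (E ⊔ B): entailed.

Yes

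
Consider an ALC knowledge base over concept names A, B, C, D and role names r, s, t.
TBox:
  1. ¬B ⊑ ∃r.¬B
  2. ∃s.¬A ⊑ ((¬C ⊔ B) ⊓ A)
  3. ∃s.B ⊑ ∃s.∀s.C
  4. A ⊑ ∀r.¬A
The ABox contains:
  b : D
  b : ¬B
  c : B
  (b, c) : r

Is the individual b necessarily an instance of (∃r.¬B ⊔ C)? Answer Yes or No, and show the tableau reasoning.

1. b : (∃r.¬B ⊔ C)?  L(b) = {D, ¬B} ∪ {(∀r.B ⊓ ¬C)}
   clash {B, ¬B} at an ∃-successor — b ∈ (∃r.¬B ⊔ C)
2. Hence b : (∃r.¬B ⊔ C): entailed.

Yes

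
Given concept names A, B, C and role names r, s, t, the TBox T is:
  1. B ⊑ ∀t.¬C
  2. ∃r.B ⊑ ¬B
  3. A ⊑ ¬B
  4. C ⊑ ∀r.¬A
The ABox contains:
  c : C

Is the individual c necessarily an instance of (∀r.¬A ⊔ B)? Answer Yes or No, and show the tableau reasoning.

Yes

1. c : (∀r.¬A ⊔ B)?  L(c) = {C} ∪ {(∃r.A ⊓ ¬B)}
   clash {A, ¬A} at an ∃-successor — c ∈ (∀r.¬A ⊔ B)
2. Hence c : (∀r.¬A ⊔ B): entailed.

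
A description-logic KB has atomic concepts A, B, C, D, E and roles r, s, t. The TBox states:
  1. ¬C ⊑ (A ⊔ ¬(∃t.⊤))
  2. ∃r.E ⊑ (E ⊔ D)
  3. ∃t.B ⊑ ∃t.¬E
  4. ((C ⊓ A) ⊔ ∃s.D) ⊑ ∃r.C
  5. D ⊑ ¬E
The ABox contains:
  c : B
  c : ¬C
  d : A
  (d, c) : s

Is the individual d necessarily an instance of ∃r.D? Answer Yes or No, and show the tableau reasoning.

No

1. d : ∃r.D?  L(d) = {A} ∪ {∀r.¬D}
   open: L(d) ⊇ {A, C, ¬D, ∀r.¬D, ∀r.¬E, …} (+ ∃-successors) — d ∉ ∃r.D possible
2. Hence d : ∃r.D: not entailed.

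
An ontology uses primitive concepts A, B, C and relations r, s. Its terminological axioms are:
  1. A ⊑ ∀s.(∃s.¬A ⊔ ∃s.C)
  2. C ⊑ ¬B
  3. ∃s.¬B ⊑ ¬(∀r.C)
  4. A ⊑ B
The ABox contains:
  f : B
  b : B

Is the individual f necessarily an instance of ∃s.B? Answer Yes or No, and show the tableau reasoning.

1. f : ∃s.B?  L(f) = {B} ∪ {∀s.¬B}
   open: L(f) ⊇ {B, ¬A, ¬C, ∀s.B, ∀s.¬B} — f ∉ ∃s.B possible
2. Hence f : ∃s.B: not entailed.

No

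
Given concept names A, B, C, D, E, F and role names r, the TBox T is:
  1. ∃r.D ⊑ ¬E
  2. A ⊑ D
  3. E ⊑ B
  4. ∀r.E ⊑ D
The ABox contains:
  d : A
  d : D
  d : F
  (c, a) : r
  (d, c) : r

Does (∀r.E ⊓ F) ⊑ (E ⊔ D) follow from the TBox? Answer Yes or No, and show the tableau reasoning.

1. (∀r.E ⊓ F) ⊑ (E ⊔ D)  ⇔  ((∀r.E ⊓ F) ⊓ (¬E ⊓ ¬D)) unsat w.r.t. T
   all branches close; clash {D, ¬D} at x₀
2. Hence (∀r.E ⊓ F) ⊑ (E ⊔ D): entailed.

Yes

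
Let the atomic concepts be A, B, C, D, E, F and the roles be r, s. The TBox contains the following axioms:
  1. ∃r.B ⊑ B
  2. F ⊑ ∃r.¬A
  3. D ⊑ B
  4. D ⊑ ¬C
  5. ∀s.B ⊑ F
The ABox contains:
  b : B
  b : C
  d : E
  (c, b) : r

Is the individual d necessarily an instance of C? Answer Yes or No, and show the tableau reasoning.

No

1. d : C?  L(d) = {E} ∪ {¬C}
   open: L(d) ⊇ {E, ¬C, ¬D, ¬F, ∀r.¬B, …} (+ ∃-successors) — d ∉ C possible
2. Hence d : C: not entailed.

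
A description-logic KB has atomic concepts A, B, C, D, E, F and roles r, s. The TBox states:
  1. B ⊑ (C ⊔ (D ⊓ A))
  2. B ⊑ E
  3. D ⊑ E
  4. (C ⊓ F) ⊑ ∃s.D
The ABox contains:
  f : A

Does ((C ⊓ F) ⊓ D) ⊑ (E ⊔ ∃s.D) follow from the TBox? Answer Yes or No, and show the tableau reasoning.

1. ((C ⊓ F) ⊓ D) ⊑ (E ⊔ ∃s.D)  ⇔  (((C ⊓ F) ⊓ D) ⊓ (¬E ⊓ ∀s.¬D)) unsat w.r.t. T
   all branches close; clash {E, ¬E} at x₀
2. Hence ((C ⊓ F) ⊓ D) ⊑ (E ⊔ ∃s.D): entailed.

Yes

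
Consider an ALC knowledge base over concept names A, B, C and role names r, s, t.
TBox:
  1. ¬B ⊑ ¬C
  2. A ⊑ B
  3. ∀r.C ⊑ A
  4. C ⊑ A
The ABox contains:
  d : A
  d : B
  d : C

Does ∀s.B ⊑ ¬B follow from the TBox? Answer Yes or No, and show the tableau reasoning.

1. ∀s.B ⊑ ¬B  ⇔  (∀s.B ⊓ B) unsat w.r.t. T
   open: L(x₀) ⊇ {B, ¬C, ∀s.B, ∃r.¬C} (+ ∃-successors)
2. Hence ∀s.B ⊑ ¬B: not entailed.

No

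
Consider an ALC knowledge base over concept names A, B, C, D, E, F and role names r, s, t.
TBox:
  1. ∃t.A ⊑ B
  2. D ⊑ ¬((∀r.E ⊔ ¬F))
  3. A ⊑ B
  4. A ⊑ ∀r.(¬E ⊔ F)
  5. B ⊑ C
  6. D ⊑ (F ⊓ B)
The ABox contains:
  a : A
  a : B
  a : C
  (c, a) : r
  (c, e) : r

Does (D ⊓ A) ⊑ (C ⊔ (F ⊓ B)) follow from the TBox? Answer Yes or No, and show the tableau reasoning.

1. (D ⊓ A) ⊑ (C ⊔ (F ⊓ B))  ⇔  ((D ⊓ A) ⊓ (¬C ⊓ (¬F ⊔ ¬B))) unsat w.r.t. T
   all branches close; clash {C, ¬C} at x₀
2. Hence (D ⊓ A) ⊑ (C ⊔ (F ⊓ B)): entailed.

Yes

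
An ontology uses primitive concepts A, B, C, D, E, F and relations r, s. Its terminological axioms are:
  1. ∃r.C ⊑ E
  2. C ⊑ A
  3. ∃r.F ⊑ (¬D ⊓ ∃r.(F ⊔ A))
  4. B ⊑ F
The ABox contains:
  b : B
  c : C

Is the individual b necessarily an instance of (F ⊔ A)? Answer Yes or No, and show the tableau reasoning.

1. b : (F ⊔ A)?  L(b) = {B} ∪ {(¬F ⊓ ¬A)}
   clash {F, ¬F} at b — b ∈ (F ⊔ A)
2. Hence b : (F ⊔ A): entailed.

Yes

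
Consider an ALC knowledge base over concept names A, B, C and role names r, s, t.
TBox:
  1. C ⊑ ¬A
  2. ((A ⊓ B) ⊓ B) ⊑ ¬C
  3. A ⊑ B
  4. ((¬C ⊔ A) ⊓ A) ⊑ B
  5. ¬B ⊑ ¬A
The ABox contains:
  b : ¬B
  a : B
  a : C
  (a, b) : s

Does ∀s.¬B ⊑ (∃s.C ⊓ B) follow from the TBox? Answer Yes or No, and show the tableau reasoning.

No

1. ∀s.¬B ⊑ (∃s.C ⊓ B)  ⇔  (∀s.¬B ⊓ (∀s.¬C ⊔ ¬B)) unsat w.r.t. T
   open: L(x₀) ⊇ {B, ¬C, ∀s.¬B, ∀s.¬C}
2. Hence ∀s.¬B ⊑ (∃s.C ⊓ B): not entailed.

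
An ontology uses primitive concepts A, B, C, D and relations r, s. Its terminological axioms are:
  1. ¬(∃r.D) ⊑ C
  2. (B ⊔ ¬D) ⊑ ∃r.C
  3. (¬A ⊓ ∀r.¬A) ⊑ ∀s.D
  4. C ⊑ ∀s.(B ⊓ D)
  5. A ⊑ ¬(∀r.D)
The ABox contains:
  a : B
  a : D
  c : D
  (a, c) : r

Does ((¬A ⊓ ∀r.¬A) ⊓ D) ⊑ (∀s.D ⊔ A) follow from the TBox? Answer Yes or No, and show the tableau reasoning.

Yes

1. ((¬A ⊓ ∀r.¬A) ⊓ D) ⊑ (∀s.D ⊔ A)  ⇔  (((¬A ⊓ ∀r.¬A) ⊓ D) ⊓ (∃s.¬D ⊓ ¬A)) unsat w.r.t. T
   all branches close; clash {D, ¬D} at an ∃-successor
2. Hence ((¬A ⊓ ∀r.¬A) ⊓ D) ⊑ (∀s.D ⊔ A): entailed.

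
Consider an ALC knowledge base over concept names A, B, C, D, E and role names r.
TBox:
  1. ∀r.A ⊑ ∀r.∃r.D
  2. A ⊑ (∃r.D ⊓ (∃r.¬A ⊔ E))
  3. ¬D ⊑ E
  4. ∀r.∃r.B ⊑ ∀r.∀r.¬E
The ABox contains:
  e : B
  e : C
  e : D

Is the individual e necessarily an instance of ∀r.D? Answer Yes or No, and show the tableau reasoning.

No

1. e : ∀r.D?  L(e) = {B, C, D} ∪ {∃r.¬D}
   open: L(e) ⊇ {B, C, D, ¬A, ∃r.¬A, …} (+ ∃-successors) — e ∉ ∀r.D possible
2. Hence e : ∀r.D: not entailed.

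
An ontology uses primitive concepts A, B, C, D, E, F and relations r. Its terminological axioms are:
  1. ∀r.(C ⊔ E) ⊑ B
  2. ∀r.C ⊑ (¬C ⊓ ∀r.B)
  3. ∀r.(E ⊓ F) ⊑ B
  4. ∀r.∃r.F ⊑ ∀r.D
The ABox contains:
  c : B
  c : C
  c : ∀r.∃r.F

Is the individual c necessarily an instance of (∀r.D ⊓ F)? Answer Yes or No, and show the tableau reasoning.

No

1. c : (∀r.D ⊓ F)?  L(c) = {B, C, ∀r.∃r.F} ∪ {(∃r.¬D ⊔ ¬F)}
   apply at c: ∀r.∃r.F⊑∀r.D
   open: L(c) ⊇ {B, C, ¬F, ∀r.D, ∀r.∃r.F, …} (+ ∃-successors) — c ∉ (∀r.D ⊓ F) possible
2. Hence c : (∀r.D ⊓ F): not entailed.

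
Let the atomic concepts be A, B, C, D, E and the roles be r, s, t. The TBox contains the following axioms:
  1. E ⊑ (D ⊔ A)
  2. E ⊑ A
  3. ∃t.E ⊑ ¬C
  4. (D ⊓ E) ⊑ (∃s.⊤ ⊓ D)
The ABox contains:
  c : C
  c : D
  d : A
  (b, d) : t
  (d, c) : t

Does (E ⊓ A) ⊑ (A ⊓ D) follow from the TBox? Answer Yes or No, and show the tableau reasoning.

1. (E ⊓ A) ⊑ (A ⊓ D)  ⇔  ((E ⊓ A) ⊓ (¬A ⊔ ¬D)) unsat w.r.t. T
   apply at x₀: E⊑(D ⊔ A)
   open: L(x₀) ⊇ {A, E, ¬D, ∀t.¬E}
2. Hence (E ⊓ A) ⊑ (A ⊓ D): not entailed.

No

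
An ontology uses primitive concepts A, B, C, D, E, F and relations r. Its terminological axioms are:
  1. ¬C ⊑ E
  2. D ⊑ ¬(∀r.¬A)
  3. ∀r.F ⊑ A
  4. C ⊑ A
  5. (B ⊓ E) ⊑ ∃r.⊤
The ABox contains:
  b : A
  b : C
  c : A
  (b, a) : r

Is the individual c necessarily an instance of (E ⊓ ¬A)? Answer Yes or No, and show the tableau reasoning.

No

1. c : (E ⊓ ¬A)?  L(c) = {A} ∪ {(¬E ⊔ A)}
   open: L(c) ⊇ {A, C, ¬B, ¬D} — c ∉ (E ⊓ ¬A) possible
2. Hence c : (E ⊓ ¬A): not entailed.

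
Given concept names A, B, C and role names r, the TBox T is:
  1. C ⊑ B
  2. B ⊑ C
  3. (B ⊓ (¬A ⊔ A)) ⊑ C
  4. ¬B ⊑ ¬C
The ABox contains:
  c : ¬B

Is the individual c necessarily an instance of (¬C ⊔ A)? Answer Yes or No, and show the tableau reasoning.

1. c : (¬C ⊔ A)?  L(c) = {¬B} ∪ {(C ⊓ ¬A)}
   clash {C, ¬C} at c — c ∈ (¬C ⊔ A)
2. Hence c : (¬C ⊔ A): entailed.

Yes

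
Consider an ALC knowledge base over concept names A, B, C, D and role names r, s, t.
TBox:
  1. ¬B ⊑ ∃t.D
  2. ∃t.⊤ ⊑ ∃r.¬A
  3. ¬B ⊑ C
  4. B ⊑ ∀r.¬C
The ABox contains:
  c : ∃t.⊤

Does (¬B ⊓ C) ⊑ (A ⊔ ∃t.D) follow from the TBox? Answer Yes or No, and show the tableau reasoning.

Yes

1. (¬B ⊓ C) ⊑ (A ⊔ ∃t.D)  ⇔  ((¬B ⊓ C) ⊓ (¬A ⊓ ∀t.¬D)) unsat w.r.t. T
   all branches close; clash {D, ¬D} at an ∃-successor
2. Hence (¬B ⊓ C) ⊑ (A ⊔ ∃t.D): entailed.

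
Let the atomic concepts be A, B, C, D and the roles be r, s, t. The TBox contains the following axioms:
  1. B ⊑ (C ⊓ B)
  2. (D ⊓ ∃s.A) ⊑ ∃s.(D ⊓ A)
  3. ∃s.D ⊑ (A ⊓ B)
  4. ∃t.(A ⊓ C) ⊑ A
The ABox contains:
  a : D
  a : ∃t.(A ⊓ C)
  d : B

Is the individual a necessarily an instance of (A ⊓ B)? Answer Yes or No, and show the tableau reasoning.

No

1. a : (A ⊓ B)?  L(a) = {D, ∃t.(A ⊓ C)} ∪ {(¬A ⊔ ¬B)}
   apply at a: ∃t.(A ⊓ C)⊑A
   open: L(a) ⊇ {A, D, ¬B, ∀s.¬A, ∀s.¬D, …} (+ ∃-successors) — a ∉ (A ⊓ B) possible
2. Hence a : (A ⊓ B): not entailed.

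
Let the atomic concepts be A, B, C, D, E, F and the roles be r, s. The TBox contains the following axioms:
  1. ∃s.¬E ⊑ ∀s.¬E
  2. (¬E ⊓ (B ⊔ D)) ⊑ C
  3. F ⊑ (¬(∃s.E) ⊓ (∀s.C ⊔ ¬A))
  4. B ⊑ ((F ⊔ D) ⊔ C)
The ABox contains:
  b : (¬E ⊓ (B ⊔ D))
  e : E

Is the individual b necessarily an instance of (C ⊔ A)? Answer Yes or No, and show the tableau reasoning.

Yes

1. b : (C ⊔ A)?  L(b) = {(¬E ⊓ (B ⊔ D))} ∪ {(¬C ⊓ ¬A)}
   clash {C, ¬C} at b — b ∈ (C ⊔ A)
2. Hence b : (C ⊔ A): entailed.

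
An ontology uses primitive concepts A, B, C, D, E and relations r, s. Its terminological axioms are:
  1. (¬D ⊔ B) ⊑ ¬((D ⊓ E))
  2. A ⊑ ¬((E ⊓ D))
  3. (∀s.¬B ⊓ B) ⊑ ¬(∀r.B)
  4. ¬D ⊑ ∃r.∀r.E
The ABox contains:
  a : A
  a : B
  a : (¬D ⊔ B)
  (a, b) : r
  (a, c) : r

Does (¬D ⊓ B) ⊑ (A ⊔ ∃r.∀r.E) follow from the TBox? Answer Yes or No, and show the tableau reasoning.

1. (¬D ⊓ B) ⊑ (A ⊔ ∃r.∀r.E)  ⇔  ((¬D ⊓ B) ⊓ (¬A ⊓ ∀r.∃r.¬E)) unsat w.r.t. T
   all branches close; clash {E, ¬E} at an ∃-successor
2. Hence (¬D ⊓ B) ⊑ (A ⊔ ∃r.∀r.E): entailed.

Yes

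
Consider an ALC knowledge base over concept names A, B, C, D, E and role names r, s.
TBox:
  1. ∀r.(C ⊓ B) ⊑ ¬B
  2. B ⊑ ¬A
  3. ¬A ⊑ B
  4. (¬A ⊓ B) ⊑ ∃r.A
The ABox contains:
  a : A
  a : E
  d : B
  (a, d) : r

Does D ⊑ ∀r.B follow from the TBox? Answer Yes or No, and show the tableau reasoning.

1. D ⊑ ∀r.B  ⇔  (D ⊓ ∃r.¬B) unsat w.r.t. T
   open: L(x₀) ⊇ {A, D, ¬B, ∃r.¬B} (+ ∃-successors)
2. Hence D ⊑ ∀r.B: not entailed.

No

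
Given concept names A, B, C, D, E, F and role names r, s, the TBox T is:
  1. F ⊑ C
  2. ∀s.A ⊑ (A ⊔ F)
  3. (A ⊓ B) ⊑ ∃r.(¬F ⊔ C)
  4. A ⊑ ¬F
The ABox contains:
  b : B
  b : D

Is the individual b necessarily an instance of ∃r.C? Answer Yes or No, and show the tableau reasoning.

No

1. b : ∃r.C?  L(b) = {B, D} ∪ {∀r.¬C}
   open: L(b) ⊇ {B, D, ¬A, ¬F, ∀r.¬C, …} (+ ∃-successors) — b ∉ ∃r.C possible
2. Hence b : ∃r.C: not entailed.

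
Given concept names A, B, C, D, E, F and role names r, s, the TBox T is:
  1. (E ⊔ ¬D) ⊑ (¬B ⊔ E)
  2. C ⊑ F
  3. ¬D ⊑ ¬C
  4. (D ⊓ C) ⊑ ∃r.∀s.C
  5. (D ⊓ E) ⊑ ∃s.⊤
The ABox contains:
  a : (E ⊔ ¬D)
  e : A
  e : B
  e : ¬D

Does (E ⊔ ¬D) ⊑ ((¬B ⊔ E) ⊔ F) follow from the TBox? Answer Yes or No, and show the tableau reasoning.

1. (E ⊔ ¬D) ⊑ ((¬B ⊔ E) ⊔ F)  ⇔  ((E ⊔ ¬D) ⊓ ((B ⊓ ¬E) ⊓ ¬F)) unsat w.r.t. T
   all branches close; clash {E, ¬E} at x₀
2. Hence (E ⊔ ¬D) ⊑ ((¬B ⊔ E) ⊔ F): entailed.

Yes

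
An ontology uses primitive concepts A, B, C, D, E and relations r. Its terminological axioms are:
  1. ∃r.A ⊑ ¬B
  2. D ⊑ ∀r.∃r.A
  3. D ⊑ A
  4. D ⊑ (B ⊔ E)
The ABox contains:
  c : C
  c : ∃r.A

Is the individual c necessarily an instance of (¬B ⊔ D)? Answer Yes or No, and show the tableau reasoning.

1. c : (¬B ⊔ D)?  L(c) = {C, ∃r.A} ∪ {(B ⊓ ¬D)}
   clash {B, ¬B} at c — c ∈ (¬B ⊔ D)
2. Hence c : (¬B ⊔ D): entailed.

Yes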